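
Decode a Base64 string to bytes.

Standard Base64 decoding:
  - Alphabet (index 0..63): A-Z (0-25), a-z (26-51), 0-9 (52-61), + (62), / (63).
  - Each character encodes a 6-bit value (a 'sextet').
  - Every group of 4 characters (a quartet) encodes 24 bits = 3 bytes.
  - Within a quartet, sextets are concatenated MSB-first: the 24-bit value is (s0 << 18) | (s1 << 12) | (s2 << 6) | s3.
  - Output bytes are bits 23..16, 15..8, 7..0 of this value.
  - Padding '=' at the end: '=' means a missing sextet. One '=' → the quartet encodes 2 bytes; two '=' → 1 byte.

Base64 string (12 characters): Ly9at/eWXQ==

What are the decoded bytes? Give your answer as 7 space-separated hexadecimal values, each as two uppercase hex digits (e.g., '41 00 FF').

Answer: 2F 2F 5A B7 F7 96 5D

Derivation:
After char 0 ('L'=11): chars_in_quartet=1 acc=0xB bytes_emitted=0
After char 1 ('y'=50): chars_in_quartet=2 acc=0x2F2 bytes_emitted=0
After char 2 ('9'=61): chars_in_quartet=3 acc=0xBCBD bytes_emitted=0
After char 3 ('a'=26): chars_in_quartet=4 acc=0x2F2F5A -> emit 2F 2F 5A, reset; bytes_emitted=3
After char 4 ('t'=45): chars_in_quartet=1 acc=0x2D bytes_emitted=3
After char 5 ('/'=63): chars_in_quartet=2 acc=0xB7F bytes_emitted=3
After char 6 ('e'=30): chars_in_quartet=3 acc=0x2DFDE bytes_emitted=3
After char 7 ('W'=22): chars_in_quartet=4 acc=0xB7F796 -> emit B7 F7 96, reset; bytes_emitted=6
After char 8 ('X'=23): chars_in_quartet=1 acc=0x17 bytes_emitted=6
After char 9 ('Q'=16): chars_in_quartet=2 acc=0x5D0 bytes_emitted=6
Padding '==': partial quartet acc=0x5D0 -> emit 5D; bytes_emitted=7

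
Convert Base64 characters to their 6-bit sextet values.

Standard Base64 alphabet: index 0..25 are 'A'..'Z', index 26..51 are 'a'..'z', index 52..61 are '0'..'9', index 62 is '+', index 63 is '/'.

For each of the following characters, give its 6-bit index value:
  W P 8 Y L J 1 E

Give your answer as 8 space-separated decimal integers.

'W': A..Z range, ord('W') − ord('A') = 22
'P': A..Z range, ord('P') − ord('A') = 15
'8': 0..9 range, 52 + ord('8') − ord('0') = 60
'Y': A..Z range, ord('Y') − ord('A') = 24
'L': A..Z range, ord('L') − ord('A') = 11
'J': A..Z range, ord('J') − ord('A') = 9
'1': 0..9 range, 52 + ord('1') − ord('0') = 53
'E': A..Z range, ord('E') − ord('A') = 4

Answer: 22 15 60 24 11 9 53 4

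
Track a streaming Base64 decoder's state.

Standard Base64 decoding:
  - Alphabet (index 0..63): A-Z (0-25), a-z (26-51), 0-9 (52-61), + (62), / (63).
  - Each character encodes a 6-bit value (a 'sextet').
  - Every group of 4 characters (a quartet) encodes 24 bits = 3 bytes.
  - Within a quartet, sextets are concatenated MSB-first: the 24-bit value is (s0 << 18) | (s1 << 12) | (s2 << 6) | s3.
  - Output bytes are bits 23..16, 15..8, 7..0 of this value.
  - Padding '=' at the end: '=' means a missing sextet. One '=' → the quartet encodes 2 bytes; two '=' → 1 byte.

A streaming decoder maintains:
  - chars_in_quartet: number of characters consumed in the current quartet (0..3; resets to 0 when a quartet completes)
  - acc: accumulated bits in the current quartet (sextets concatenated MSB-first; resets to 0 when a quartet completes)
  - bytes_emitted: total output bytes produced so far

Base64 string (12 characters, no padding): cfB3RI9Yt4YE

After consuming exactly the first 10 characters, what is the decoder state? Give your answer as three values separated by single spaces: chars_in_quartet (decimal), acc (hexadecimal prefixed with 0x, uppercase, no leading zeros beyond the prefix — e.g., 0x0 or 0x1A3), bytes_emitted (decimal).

After char 0 ('c'=28): chars_in_quartet=1 acc=0x1C bytes_emitted=0
After char 1 ('f'=31): chars_in_quartet=2 acc=0x71F bytes_emitted=0
After char 2 ('B'=1): chars_in_quartet=3 acc=0x1C7C1 bytes_emitted=0
After char 3 ('3'=55): chars_in_quartet=4 acc=0x71F077 -> emit 71 F0 77, reset; bytes_emitted=3
After char 4 ('R'=17): chars_in_quartet=1 acc=0x11 bytes_emitted=3
After char 5 ('I'=8): chars_in_quartet=2 acc=0x448 bytes_emitted=3
After char 6 ('9'=61): chars_in_quartet=3 acc=0x1123D bytes_emitted=3
After char 7 ('Y'=24): chars_in_quartet=4 acc=0x448F58 -> emit 44 8F 58, reset; bytes_emitted=6
After char 8 ('t'=45): chars_in_quartet=1 acc=0x2D bytes_emitted=6
After char 9 ('4'=56): chars_in_quartet=2 acc=0xB78 bytes_emitted=6

Answer: 2 0xB78 6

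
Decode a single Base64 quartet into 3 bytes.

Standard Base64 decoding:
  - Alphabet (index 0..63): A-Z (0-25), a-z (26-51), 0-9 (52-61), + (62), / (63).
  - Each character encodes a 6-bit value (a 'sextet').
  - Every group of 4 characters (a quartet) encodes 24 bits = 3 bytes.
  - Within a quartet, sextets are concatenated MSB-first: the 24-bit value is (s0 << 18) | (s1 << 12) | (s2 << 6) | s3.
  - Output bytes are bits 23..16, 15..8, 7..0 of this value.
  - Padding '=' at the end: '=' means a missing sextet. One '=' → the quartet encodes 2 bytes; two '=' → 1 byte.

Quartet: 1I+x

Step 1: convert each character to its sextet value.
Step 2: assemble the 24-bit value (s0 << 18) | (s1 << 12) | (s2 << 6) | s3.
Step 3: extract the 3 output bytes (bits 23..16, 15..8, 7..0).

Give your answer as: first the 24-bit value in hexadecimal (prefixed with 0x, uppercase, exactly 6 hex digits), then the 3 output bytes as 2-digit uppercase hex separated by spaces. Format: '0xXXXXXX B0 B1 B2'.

Answer: 0xD48FB1 D4 8F B1

Derivation:
Sextets: 1=53, I=8, +=62, x=49
24-bit: (53<<18) | (8<<12) | (62<<6) | 49
      = 0xD40000 | 0x008000 | 0x000F80 | 0x000031
      = 0xD48FB1
Bytes: (v>>16)&0xFF=D4, (v>>8)&0xFF=8F, v&0xFF=B1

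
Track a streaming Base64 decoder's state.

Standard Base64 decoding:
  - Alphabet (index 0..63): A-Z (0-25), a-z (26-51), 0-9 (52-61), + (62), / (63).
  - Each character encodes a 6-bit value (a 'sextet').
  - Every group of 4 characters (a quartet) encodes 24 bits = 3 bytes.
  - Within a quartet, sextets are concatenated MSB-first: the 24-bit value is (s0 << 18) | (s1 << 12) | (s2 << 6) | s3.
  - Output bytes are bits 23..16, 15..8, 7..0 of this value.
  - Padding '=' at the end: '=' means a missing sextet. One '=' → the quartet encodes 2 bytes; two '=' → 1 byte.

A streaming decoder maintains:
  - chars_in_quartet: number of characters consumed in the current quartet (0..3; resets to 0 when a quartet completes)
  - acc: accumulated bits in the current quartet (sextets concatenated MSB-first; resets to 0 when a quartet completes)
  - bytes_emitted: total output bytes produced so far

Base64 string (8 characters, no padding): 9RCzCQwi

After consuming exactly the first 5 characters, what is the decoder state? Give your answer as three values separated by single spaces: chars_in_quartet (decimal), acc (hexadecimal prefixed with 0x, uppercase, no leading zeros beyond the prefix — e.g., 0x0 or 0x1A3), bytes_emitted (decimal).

Answer: 1 0x2 3

Derivation:
After char 0 ('9'=61): chars_in_quartet=1 acc=0x3D bytes_emitted=0
After char 1 ('R'=17): chars_in_quartet=2 acc=0xF51 bytes_emitted=0
After char 2 ('C'=2): chars_in_quartet=3 acc=0x3D442 bytes_emitted=0
After char 3 ('z'=51): chars_in_quartet=4 acc=0xF510B3 -> emit F5 10 B3, reset; bytes_emitted=3
After char 4 ('C'=2): chars_in_quartet=1 acc=0x2 bytes_emitted=3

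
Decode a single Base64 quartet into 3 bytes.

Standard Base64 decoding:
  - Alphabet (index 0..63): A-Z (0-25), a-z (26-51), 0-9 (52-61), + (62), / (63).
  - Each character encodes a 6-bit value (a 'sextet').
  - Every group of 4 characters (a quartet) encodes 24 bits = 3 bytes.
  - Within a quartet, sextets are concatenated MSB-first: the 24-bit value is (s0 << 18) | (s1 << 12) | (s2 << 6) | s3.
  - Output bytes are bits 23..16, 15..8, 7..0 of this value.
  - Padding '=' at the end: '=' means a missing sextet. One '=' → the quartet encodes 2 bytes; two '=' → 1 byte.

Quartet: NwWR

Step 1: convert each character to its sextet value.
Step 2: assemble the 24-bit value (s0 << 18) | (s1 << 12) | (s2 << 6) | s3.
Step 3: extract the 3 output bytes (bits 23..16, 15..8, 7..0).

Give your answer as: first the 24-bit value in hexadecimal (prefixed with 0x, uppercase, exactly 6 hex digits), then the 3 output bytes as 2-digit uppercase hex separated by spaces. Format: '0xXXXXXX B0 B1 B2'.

Answer: 0x370591 37 05 91

Derivation:
Sextets: N=13, w=48, W=22, R=17
24-bit: (13<<18) | (48<<12) | (22<<6) | 17
      = 0x340000 | 0x030000 | 0x000580 | 0x000011
      = 0x370591
Bytes: (v>>16)&0xFF=37, (v>>8)&0xFF=05, v&0xFF=91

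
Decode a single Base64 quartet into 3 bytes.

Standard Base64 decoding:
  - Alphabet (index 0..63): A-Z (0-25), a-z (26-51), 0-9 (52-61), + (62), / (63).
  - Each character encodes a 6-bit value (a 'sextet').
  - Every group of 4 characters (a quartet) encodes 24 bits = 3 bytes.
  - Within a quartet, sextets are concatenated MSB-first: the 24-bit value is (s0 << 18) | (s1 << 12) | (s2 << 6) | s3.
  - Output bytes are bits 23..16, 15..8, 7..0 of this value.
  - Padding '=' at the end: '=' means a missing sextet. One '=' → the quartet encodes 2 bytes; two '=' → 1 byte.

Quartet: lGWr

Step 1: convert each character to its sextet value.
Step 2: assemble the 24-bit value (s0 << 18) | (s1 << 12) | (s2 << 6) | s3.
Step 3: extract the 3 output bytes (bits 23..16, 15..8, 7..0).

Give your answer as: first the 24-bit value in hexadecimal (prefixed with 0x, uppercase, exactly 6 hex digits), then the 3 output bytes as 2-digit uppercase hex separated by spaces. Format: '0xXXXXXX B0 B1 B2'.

Answer: 0x9465AB 94 65 AB

Derivation:
Sextets: l=37, G=6, W=22, r=43
24-bit: (37<<18) | (6<<12) | (22<<6) | 43
      = 0x940000 | 0x006000 | 0x000580 | 0x00002B
      = 0x9465AB
Bytes: (v>>16)&0xFF=94, (v>>8)&0xFF=65, v&0xFF=AB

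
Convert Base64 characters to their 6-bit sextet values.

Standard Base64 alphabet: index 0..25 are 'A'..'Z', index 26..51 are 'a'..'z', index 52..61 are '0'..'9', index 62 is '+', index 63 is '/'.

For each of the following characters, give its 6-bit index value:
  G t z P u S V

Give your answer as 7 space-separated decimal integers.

'G': A..Z range, ord('G') − ord('A') = 6
't': a..z range, 26 + ord('t') − ord('a') = 45
'z': a..z range, 26 + ord('z') − ord('a') = 51
'P': A..Z range, ord('P') − ord('A') = 15
'u': a..z range, 26 + ord('u') − ord('a') = 46
'S': A..Z range, ord('S') − ord('A') = 18
'V': A..Z range, ord('V') − ord('A') = 21

Answer: 6 45 51 15 46 18 21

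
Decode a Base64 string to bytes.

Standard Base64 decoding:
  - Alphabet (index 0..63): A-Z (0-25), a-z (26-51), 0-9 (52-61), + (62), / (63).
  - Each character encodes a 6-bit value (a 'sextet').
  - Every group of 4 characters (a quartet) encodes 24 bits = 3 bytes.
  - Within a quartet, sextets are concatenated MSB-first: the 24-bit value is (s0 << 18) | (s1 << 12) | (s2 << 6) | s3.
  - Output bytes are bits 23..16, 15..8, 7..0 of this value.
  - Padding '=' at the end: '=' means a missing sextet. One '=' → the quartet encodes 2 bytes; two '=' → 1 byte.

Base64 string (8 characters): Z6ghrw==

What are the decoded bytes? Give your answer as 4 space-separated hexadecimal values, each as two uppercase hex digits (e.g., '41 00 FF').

Answer: 67 A8 21 AF

Derivation:
After char 0 ('Z'=25): chars_in_quartet=1 acc=0x19 bytes_emitted=0
After char 1 ('6'=58): chars_in_quartet=2 acc=0x67A bytes_emitted=0
After char 2 ('g'=32): chars_in_quartet=3 acc=0x19EA0 bytes_emitted=0
After char 3 ('h'=33): chars_in_quartet=4 acc=0x67A821 -> emit 67 A8 21, reset; bytes_emitted=3
After char 4 ('r'=43): chars_in_quartet=1 acc=0x2B bytes_emitted=3
After char 5 ('w'=48): chars_in_quartet=2 acc=0xAF0 bytes_emitted=3
Padding '==': partial quartet acc=0xAF0 -> emit AF; bytes_emitted=4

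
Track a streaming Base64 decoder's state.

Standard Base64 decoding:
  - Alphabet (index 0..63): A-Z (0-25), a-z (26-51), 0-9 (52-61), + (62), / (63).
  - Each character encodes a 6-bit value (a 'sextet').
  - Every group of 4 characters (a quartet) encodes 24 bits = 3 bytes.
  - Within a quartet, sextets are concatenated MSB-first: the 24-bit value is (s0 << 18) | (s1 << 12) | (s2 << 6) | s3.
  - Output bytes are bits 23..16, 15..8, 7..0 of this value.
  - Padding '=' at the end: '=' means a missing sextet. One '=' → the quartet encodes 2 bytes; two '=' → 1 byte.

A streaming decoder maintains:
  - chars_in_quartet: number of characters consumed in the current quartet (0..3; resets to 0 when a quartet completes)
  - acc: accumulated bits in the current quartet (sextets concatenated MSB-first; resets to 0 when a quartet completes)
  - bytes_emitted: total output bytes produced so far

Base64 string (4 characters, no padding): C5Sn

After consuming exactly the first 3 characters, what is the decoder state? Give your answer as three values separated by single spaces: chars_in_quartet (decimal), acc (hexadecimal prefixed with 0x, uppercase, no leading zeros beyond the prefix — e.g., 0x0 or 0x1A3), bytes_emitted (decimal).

After char 0 ('C'=2): chars_in_quartet=1 acc=0x2 bytes_emitted=0
After char 1 ('5'=57): chars_in_quartet=2 acc=0xB9 bytes_emitted=0
After char 2 ('S'=18): chars_in_quartet=3 acc=0x2E52 bytes_emitted=0

Answer: 3 0x2E52 0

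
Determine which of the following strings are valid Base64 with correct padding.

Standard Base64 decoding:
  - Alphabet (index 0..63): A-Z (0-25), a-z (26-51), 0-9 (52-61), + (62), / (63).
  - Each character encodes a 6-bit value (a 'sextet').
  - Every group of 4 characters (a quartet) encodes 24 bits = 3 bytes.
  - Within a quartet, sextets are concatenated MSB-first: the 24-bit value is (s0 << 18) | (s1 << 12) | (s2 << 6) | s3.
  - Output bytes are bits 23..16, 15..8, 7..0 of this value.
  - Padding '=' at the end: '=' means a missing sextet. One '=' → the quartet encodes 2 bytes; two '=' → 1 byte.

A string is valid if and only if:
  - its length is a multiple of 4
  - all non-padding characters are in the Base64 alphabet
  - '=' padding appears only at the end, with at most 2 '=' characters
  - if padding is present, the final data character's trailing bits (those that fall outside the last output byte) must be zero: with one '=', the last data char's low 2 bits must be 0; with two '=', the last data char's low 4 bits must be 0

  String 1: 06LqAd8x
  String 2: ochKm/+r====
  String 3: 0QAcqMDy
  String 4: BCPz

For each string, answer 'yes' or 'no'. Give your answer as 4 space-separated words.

Answer: yes no yes yes

Derivation:
String 1: '06LqAd8x' → valid
String 2: 'ochKm/+r====' → invalid (4 pad chars (max 2))
String 3: '0QAcqMDy' → valid
String 4: 'BCPz' → valid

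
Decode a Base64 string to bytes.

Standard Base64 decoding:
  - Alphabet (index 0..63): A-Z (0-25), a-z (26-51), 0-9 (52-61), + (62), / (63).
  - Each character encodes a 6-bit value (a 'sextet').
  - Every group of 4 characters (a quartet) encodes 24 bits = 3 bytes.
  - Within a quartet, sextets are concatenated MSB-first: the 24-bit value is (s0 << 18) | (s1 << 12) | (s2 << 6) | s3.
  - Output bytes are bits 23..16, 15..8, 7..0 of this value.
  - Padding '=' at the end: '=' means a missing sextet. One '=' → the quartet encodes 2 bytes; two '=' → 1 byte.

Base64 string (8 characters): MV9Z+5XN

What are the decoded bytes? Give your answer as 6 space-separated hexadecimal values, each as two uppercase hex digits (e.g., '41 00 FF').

After char 0 ('M'=12): chars_in_quartet=1 acc=0xC bytes_emitted=0
After char 1 ('V'=21): chars_in_quartet=2 acc=0x315 bytes_emitted=0
After char 2 ('9'=61): chars_in_quartet=3 acc=0xC57D bytes_emitted=0
After char 3 ('Z'=25): chars_in_quartet=4 acc=0x315F59 -> emit 31 5F 59, reset; bytes_emitted=3
After char 4 ('+'=62): chars_in_quartet=1 acc=0x3E bytes_emitted=3
After char 5 ('5'=57): chars_in_quartet=2 acc=0xFB9 bytes_emitted=3
After char 6 ('X'=23): chars_in_quartet=3 acc=0x3EE57 bytes_emitted=3
After char 7 ('N'=13): chars_in_quartet=4 acc=0xFB95CD -> emit FB 95 CD, reset; bytes_emitted=6

Answer: 31 5F 59 FB 95 CD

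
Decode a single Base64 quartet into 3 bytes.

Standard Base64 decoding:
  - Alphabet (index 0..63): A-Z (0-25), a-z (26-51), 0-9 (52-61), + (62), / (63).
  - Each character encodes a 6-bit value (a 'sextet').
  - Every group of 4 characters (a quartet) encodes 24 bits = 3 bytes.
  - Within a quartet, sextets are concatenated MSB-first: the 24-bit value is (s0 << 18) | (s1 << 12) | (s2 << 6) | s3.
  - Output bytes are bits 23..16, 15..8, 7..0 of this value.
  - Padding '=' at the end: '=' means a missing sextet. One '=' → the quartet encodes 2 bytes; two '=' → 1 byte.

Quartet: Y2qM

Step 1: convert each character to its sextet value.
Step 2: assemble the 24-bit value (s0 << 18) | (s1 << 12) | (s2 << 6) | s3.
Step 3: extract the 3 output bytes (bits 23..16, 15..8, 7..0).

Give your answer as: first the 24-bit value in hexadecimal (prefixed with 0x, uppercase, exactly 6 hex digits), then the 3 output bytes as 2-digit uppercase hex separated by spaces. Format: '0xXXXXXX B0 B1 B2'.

Answer: 0x636A8C 63 6A 8C

Derivation:
Sextets: Y=24, 2=54, q=42, M=12
24-bit: (24<<18) | (54<<12) | (42<<6) | 12
      = 0x600000 | 0x036000 | 0x000A80 | 0x00000C
      = 0x636A8C
Bytes: (v>>16)&0xFF=63, (v>>8)&0xFF=6A, v&0xFF=8C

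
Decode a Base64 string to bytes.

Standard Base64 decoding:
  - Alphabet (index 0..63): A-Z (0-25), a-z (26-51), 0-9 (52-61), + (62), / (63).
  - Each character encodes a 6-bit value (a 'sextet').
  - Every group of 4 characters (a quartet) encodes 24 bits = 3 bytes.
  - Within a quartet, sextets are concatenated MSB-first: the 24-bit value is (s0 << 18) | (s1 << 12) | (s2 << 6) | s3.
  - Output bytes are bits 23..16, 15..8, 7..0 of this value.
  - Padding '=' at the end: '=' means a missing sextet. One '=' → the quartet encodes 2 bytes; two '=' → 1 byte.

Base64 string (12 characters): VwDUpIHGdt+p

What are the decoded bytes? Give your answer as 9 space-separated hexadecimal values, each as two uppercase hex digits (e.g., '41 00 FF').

After char 0 ('V'=21): chars_in_quartet=1 acc=0x15 bytes_emitted=0
After char 1 ('w'=48): chars_in_quartet=2 acc=0x570 bytes_emitted=0
After char 2 ('D'=3): chars_in_quartet=3 acc=0x15C03 bytes_emitted=0
After char 3 ('U'=20): chars_in_quartet=4 acc=0x5700D4 -> emit 57 00 D4, reset; bytes_emitted=3
After char 4 ('p'=41): chars_in_quartet=1 acc=0x29 bytes_emitted=3
After char 5 ('I'=8): chars_in_quartet=2 acc=0xA48 bytes_emitted=3
After char 6 ('H'=7): chars_in_quartet=3 acc=0x29207 bytes_emitted=3
After char 7 ('G'=6): chars_in_quartet=4 acc=0xA481C6 -> emit A4 81 C6, reset; bytes_emitted=6
After char 8 ('d'=29): chars_in_quartet=1 acc=0x1D bytes_emitted=6
After char 9 ('t'=45): chars_in_quartet=2 acc=0x76D bytes_emitted=6
After char 10 ('+'=62): chars_in_quartet=3 acc=0x1DB7E bytes_emitted=6
After char 11 ('p'=41): chars_in_quartet=4 acc=0x76DFA9 -> emit 76 DF A9, reset; bytes_emitted=9

Answer: 57 00 D4 A4 81 C6 76 DF A9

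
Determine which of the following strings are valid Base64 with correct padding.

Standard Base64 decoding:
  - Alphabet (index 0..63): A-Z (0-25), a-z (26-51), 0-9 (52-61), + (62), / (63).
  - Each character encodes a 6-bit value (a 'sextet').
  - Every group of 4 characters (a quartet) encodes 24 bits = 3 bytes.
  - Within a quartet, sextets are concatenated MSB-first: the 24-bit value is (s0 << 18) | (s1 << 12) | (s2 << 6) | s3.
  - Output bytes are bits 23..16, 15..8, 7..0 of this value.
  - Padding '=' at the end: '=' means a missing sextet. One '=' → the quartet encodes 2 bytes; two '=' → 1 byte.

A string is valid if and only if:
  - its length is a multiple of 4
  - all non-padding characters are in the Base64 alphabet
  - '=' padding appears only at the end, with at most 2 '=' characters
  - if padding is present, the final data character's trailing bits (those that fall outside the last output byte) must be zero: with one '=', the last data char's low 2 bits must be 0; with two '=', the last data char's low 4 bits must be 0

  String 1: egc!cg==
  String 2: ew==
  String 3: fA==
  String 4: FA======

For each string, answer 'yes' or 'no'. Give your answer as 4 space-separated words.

Answer: no yes yes no

Derivation:
String 1: 'egc!cg==' → invalid (bad char(s): ['!'])
String 2: 'ew==' → valid
String 3: 'fA==' → valid
String 4: 'FA======' → invalid (6 pad chars (max 2))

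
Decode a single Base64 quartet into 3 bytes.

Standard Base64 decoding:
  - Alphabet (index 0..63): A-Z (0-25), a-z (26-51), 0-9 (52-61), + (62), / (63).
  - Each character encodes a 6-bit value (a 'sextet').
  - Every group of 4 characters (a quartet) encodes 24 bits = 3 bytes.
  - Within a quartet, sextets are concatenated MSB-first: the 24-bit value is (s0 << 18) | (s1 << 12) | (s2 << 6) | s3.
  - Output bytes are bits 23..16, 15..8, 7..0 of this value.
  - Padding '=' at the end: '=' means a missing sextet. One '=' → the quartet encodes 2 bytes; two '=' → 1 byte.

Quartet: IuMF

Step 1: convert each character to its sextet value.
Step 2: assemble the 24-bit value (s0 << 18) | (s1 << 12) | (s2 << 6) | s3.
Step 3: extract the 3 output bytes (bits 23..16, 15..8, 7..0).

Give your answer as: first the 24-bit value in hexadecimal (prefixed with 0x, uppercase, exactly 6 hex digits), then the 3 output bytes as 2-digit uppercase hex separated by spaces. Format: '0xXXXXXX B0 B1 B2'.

Sextets: I=8, u=46, M=12, F=5
24-bit: (8<<18) | (46<<12) | (12<<6) | 5
      = 0x200000 | 0x02E000 | 0x000300 | 0x000005
      = 0x22E305
Bytes: (v>>16)&0xFF=22, (v>>8)&0xFF=E3, v&0xFF=05

Answer: 0x22E305 22 E3 05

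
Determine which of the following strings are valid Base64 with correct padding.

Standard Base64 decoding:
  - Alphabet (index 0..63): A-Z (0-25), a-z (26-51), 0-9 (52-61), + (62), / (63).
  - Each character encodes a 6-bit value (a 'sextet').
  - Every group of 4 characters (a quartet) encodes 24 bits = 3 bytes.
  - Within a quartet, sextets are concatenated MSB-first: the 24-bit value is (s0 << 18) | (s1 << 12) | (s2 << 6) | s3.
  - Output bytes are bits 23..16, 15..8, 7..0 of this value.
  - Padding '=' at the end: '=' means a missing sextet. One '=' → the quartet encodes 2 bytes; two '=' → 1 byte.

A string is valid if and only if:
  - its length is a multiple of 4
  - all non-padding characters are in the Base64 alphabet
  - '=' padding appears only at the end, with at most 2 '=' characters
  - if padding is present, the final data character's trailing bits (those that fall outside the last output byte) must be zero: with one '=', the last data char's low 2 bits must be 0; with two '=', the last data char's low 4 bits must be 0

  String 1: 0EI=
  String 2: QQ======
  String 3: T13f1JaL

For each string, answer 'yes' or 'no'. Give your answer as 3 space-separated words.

String 1: '0EI=' → valid
String 2: 'QQ======' → invalid (6 pad chars (max 2))
String 3: 'T13f1JaL' → valid

Answer: yes no yes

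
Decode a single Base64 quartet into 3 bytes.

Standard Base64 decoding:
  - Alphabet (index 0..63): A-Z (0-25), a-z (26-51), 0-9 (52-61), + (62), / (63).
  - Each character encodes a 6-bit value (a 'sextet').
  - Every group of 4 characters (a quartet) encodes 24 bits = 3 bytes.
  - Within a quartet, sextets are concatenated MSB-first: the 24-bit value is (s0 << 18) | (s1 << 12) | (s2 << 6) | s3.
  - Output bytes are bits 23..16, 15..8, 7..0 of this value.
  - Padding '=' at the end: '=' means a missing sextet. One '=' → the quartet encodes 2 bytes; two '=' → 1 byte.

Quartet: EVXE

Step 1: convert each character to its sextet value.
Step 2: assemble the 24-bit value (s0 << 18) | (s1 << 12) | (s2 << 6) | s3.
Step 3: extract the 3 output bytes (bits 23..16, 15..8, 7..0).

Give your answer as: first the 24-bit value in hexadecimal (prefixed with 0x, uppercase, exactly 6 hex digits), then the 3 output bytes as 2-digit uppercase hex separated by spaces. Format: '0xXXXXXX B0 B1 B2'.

Sextets: E=4, V=21, X=23, E=4
24-bit: (4<<18) | (21<<12) | (23<<6) | 4
      = 0x100000 | 0x015000 | 0x0005C0 | 0x000004
      = 0x1155C4
Bytes: (v>>16)&0xFF=11, (v>>8)&0xFF=55, v&0xFF=C4

Answer: 0x1155C4 11 55 C4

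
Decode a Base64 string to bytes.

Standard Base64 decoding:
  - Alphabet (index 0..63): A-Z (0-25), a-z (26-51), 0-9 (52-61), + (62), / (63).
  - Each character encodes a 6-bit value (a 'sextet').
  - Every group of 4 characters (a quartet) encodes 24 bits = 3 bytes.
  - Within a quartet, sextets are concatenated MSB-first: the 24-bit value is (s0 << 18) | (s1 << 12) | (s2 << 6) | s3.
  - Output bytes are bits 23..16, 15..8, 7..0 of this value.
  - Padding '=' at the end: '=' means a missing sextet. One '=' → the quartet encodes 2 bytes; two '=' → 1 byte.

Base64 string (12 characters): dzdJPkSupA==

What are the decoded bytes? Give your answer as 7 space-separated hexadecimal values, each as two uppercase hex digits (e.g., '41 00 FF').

Answer: 77 37 49 3E 44 AE A4

Derivation:
After char 0 ('d'=29): chars_in_quartet=1 acc=0x1D bytes_emitted=0
After char 1 ('z'=51): chars_in_quartet=2 acc=0x773 bytes_emitted=0
After char 2 ('d'=29): chars_in_quartet=3 acc=0x1DCDD bytes_emitted=0
After char 3 ('J'=9): chars_in_quartet=4 acc=0x773749 -> emit 77 37 49, reset; bytes_emitted=3
After char 4 ('P'=15): chars_in_quartet=1 acc=0xF bytes_emitted=3
After char 5 ('k'=36): chars_in_quartet=2 acc=0x3E4 bytes_emitted=3
After char 6 ('S'=18): chars_in_quartet=3 acc=0xF912 bytes_emitted=3
After char 7 ('u'=46): chars_in_quartet=4 acc=0x3E44AE -> emit 3E 44 AE, reset; bytes_emitted=6
After char 8 ('p'=41): chars_in_quartet=1 acc=0x29 bytes_emitted=6
After char 9 ('A'=0): chars_in_quartet=2 acc=0xA40 bytes_emitted=6
Padding '==': partial quartet acc=0xA40 -> emit A4; bytes_emitted=7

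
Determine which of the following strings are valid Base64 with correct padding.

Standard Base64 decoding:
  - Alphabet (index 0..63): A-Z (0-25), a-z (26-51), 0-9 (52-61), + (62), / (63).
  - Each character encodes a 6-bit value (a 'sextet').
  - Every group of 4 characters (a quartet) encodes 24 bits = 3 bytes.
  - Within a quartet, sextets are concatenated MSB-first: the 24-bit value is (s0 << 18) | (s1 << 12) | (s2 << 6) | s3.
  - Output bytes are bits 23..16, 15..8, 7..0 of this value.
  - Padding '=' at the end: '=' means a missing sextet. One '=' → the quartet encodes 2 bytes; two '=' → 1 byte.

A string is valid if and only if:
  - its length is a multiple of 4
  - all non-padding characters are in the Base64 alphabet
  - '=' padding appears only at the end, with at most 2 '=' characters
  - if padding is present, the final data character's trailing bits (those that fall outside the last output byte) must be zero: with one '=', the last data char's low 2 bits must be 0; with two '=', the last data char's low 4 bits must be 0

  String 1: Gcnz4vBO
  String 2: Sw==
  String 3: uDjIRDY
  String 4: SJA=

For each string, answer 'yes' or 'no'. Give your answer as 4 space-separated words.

Answer: yes yes no yes

Derivation:
String 1: 'Gcnz4vBO' → valid
String 2: 'Sw==' → valid
String 3: 'uDjIRDY' → invalid (len=7 not mult of 4)
String 4: 'SJA=' → valid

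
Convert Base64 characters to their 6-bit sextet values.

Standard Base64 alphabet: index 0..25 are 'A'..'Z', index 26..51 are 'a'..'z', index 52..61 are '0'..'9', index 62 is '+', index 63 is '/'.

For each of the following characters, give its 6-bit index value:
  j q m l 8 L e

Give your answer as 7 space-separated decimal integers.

Answer: 35 42 38 37 60 11 30

Derivation:
'j': a..z range, 26 + ord('j') − ord('a') = 35
'q': a..z range, 26 + ord('q') − ord('a') = 42
'm': a..z range, 26 + ord('m') − ord('a') = 38
'l': a..z range, 26 + ord('l') − ord('a') = 37
'8': 0..9 range, 52 + ord('8') − ord('0') = 60
'L': A..Z range, ord('L') − ord('A') = 11
'e': a..z range, 26 + ord('e') − ord('a') = 30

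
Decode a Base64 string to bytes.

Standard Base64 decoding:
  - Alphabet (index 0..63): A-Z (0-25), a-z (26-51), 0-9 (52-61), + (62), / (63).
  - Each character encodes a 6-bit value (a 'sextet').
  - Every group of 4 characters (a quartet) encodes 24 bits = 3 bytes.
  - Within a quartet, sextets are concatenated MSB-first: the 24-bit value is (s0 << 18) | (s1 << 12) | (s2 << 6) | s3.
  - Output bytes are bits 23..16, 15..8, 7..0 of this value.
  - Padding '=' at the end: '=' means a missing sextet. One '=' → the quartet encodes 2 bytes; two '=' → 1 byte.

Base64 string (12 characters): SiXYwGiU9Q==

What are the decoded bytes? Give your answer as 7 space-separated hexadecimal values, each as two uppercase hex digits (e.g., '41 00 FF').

Answer: 4A 25 D8 C0 68 94 F5

Derivation:
After char 0 ('S'=18): chars_in_quartet=1 acc=0x12 bytes_emitted=0
After char 1 ('i'=34): chars_in_quartet=2 acc=0x4A2 bytes_emitted=0
After char 2 ('X'=23): chars_in_quartet=3 acc=0x12897 bytes_emitted=0
After char 3 ('Y'=24): chars_in_quartet=4 acc=0x4A25D8 -> emit 4A 25 D8, reset; bytes_emitted=3
After char 4 ('w'=48): chars_in_quartet=1 acc=0x30 bytes_emitted=3
After char 5 ('G'=6): chars_in_quartet=2 acc=0xC06 bytes_emitted=3
After char 6 ('i'=34): chars_in_quartet=3 acc=0x301A2 bytes_emitted=3
After char 7 ('U'=20): chars_in_quartet=4 acc=0xC06894 -> emit C0 68 94, reset; bytes_emitted=6
After char 8 ('9'=61): chars_in_quartet=1 acc=0x3D bytes_emitted=6
After char 9 ('Q'=16): chars_in_quartet=2 acc=0xF50 bytes_emitted=6
Padding '==': partial quartet acc=0xF50 -> emit F5; bytes_emitted=7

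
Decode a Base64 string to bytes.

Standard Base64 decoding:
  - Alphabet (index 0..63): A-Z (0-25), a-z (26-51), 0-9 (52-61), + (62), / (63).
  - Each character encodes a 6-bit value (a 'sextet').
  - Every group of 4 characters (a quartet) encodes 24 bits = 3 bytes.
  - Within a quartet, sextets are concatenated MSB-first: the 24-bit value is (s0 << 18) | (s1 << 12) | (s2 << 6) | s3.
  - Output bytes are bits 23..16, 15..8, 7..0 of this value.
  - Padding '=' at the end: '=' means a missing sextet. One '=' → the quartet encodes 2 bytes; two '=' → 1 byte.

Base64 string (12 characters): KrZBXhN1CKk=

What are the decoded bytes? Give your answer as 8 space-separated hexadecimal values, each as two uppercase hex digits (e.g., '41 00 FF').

Answer: 2A B6 41 5E 13 75 08 A9

Derivation:
After char 0 ('K'=10): chars_in_quartet=1 acc=0xA bytes_emitted=0
After char 1 ('r'=43): chars_in_quartet=2 acc=0x2AB bytes_emitted=0
After char 2 ('Z'=25): chars_in_quartet=3 acc=0xAAD9 bytes_emitted=0
After char 3 ('B'=1): chars_in_quartet=4 acc=0x2AB641 -> emit 2A B6 41, reset; bytes_emitted=3
After char 4 ('X'=23): chars_in_quartet=1 acc=0x17 bytes_emitted=3
After char 5 ('h'=33): chars_in_quartet=2 acc=0x5E1 bytes_emitted=3
After char 6 ('N'=13): chars_in_quartet=3 acc=0x1784D bytes_emitted=3
After char 7 ('1'=53): chars_in_quartet=4 acc=0x5E1375 -> emit 5E 13 75, reset; bytes_emitted=6
After char 8 ('C'=2): chars_in_quartet=1 acc=0x2 bytes_emitted=6
After char 9 ('K'=10): chars_in_quartet=2 acc=0x8A bytes_emitted=6
After char 10 ('k'=36): chars_in_quartet=3 acc=0x22A4 bytes_emitted=6
Padding '=': partial quartet acc=0x22A4 -> emit 08 A9; bytes_emitted=8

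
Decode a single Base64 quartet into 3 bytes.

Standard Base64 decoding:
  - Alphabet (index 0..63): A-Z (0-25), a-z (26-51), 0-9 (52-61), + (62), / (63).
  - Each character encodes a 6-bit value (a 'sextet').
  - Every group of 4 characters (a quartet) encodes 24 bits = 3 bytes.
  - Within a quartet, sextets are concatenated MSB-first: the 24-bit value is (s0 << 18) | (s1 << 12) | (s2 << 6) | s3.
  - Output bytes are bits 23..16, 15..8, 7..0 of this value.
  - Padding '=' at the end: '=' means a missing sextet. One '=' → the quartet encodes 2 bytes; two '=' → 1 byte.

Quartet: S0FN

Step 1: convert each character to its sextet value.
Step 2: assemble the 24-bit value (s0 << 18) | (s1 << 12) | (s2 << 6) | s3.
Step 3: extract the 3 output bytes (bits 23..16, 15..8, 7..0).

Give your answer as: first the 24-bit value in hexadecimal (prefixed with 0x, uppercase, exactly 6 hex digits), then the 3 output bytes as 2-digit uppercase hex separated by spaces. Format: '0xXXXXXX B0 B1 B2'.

Sextets: S=18, 0=52, F=5, N=13
24-bit: (18<<18) | (52<<12) | (5<<6) | 13
      = 0x480000 | 0x034000 | 0x000140 | 0x00000D
      = 0x4B414D
Bytes: (v>>16)&0xFF=4B, (v>>8)&0xFF=41, v&0xFF=4D

Answer: 0x4B414D 4B 41 4D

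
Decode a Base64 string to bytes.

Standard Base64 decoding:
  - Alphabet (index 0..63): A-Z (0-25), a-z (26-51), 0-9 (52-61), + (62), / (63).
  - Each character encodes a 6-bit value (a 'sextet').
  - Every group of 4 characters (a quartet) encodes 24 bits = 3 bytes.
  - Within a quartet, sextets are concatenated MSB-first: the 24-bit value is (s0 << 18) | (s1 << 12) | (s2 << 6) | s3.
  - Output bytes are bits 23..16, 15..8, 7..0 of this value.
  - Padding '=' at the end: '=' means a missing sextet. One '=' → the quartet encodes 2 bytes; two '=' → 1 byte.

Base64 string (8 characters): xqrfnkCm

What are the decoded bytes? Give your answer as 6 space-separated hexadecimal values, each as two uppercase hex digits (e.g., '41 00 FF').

Answer: C6 AA DF 9E 40 A6

Derivation:
After char 0 ('x'=49): chars_in_quartet=1 acc=0x31 bytes_emitted=0
After char 1 ('q'=42): chars_in_quartet=2 acc=0xC6A bytes_emitted=0
After char 2 ('r'=43): chars_in_quartet=3 acc=0x31AAB bytes_emitted=0
After char 3 ('f'=31): chars_in_quartet=4 acc=0xC6AADF -> emit C6 AA DF, reset; bytes_emitted=3
After char 4 ('n'=39): chars_in_quartet=1 acc=0x27 bytes_emitted=3
After char 5 ('k'=36): chars_in_quartet=2 acc=0x9E4 bytes_emitted=3
After char 6 ('C'=2): chars_in_quartet=3 acc=0x27902 bytes_emitted=3
After char 7 ('m'=38): chars_in_quartet=4 acc=0x9E40A6 -> emit 9E 40 A6, reset; bytes_emitted=6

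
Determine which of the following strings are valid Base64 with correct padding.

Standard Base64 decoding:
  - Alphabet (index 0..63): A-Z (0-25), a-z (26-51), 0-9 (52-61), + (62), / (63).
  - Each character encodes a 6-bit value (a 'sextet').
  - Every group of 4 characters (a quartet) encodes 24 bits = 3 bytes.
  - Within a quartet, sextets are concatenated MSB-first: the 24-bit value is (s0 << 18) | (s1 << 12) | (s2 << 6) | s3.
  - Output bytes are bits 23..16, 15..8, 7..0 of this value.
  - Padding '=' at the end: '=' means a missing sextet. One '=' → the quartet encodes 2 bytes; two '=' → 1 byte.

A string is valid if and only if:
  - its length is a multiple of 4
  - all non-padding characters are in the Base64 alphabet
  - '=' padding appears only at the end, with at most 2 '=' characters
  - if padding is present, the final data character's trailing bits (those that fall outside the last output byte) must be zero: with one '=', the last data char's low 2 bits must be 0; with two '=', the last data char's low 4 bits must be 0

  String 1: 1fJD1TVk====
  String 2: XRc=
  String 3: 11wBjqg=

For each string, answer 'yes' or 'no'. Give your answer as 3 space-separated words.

Answer: no yes yes

Derivation:
String 1: '1fJD1TVk====' → invalid (4 pad chars (max 2))
String 2: 'XRc=' → valid
String 3: '11wBjqg=' → valid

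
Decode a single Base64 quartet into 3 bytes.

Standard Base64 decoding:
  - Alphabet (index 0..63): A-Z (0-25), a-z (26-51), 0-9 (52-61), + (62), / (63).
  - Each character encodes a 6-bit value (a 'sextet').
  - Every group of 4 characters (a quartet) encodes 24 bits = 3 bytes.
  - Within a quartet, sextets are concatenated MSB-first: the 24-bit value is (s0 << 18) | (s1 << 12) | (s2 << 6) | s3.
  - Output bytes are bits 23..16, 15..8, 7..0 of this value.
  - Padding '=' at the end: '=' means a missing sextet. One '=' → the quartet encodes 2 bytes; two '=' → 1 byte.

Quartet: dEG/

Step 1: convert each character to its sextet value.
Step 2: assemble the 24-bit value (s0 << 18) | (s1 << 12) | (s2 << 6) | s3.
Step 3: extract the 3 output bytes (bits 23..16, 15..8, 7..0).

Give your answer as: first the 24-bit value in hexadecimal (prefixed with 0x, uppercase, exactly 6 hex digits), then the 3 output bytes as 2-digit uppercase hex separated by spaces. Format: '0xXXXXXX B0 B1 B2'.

Sextets: d=29, E=4, G=6, /=63
24-bit: (29<<18) | (4<<12) | (6<<6) | 63
      = 0x740000 | 0x004000 | 0x000180 | 0x00003F
      = 0x7441BF
Bytes: (v>>16)&0xFF=74, (v>>8)&0xFF=41, v&0xFF=BF

Answer: 0x7441BF 74 41 BF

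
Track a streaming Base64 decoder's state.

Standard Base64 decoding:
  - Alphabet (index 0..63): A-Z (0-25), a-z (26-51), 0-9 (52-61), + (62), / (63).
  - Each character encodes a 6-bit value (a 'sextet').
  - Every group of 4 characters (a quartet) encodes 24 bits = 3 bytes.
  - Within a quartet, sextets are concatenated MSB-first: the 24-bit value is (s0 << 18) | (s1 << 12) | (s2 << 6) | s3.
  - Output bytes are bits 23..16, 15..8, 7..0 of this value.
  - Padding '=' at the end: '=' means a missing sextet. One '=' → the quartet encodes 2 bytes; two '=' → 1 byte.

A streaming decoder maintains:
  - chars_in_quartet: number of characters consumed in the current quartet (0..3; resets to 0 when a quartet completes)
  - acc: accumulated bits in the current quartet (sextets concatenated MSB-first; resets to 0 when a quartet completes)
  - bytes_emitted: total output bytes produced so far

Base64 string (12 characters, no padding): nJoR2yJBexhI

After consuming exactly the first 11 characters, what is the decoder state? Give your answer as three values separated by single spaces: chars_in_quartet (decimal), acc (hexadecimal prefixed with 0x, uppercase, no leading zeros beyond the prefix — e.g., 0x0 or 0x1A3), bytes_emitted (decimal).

After char 0 ('n'=39): chars_in_quartet=1 acc=0x27 bytes_emitted=0
After char 1 ('J'=9): chars_in_quartet=2 acc=0x9C9 bytes_emitted=0
After char 2 ('o'=40): chars_in_quartet=3 acc=0x27268 bytes_emitted=0
After char 3 ('R'=17): chars_in_quartet=4 acc=0x9C9A11 -> emit 9C 9A 11, reset; bytes_emitted=3
After char 4 ('2'=54): chars_in_quartet=1 acc=0x36 bytes_emitted=3
After char 5 ('y'=50): chars_in_quartet=2 acc=0xDB2 bytes_emitted=3
After char 6 ('J'=9): chars_in_quartet=3 acc=0x36C89 bytes_emitted=3
After char 7 ('B'=1): chars_in_quartet=4 acc=0xDB2241 -> emit DB 22 41, reset; bytes_emitted=6
After char 8 ('e'=30): chars_in_quartet=1 acc=0x1E bytes_emitted=6
After char 9 ('x'=49): chars_in_quartet=2 acc=0x7B1 bytes_emitted=6
After char 10 ('h'=33): chars_in_quartet=3 acc=0x1EC61 bytes_emitted=6

Answer: 3 0x1EC61 6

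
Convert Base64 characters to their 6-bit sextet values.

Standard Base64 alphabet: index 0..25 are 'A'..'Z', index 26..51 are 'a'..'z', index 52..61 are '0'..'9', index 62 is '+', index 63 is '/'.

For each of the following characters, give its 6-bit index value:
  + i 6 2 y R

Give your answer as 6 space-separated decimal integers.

'+': index 62
'i': a..z range, 26 + ord('i') − ord('a') = 34
'6': 0..9 range, 52 + ord('6') − ord('0') = 58
'2': 0..9 range, 52 + ord('2') − ord('0') = 54
'y': a..z range, 26 + ord('y') − ord('a') = 50
'R': A..Z range, ord('R') − ord('A') = 17

Answer: 62 34 58 54 50 17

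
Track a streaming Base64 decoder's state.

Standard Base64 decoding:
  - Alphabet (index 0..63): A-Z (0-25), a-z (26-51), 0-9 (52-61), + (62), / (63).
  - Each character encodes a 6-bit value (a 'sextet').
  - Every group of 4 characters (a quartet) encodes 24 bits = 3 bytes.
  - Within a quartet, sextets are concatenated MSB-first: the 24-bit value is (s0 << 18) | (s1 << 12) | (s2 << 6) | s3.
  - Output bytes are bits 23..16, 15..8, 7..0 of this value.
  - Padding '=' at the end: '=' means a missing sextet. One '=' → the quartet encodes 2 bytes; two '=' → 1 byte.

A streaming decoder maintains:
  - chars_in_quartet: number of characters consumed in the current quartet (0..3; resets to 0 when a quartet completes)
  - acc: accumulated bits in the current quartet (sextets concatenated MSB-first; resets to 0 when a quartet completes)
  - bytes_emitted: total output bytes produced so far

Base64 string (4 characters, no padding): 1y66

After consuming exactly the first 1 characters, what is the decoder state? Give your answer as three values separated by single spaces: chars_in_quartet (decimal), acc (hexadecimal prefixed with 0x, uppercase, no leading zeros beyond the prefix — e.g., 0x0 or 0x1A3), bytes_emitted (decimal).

After char 0 ('1'=53): chars_in_quartet=1 acc=0x35 bytes_emitted=0

Answer: 1 0x35 0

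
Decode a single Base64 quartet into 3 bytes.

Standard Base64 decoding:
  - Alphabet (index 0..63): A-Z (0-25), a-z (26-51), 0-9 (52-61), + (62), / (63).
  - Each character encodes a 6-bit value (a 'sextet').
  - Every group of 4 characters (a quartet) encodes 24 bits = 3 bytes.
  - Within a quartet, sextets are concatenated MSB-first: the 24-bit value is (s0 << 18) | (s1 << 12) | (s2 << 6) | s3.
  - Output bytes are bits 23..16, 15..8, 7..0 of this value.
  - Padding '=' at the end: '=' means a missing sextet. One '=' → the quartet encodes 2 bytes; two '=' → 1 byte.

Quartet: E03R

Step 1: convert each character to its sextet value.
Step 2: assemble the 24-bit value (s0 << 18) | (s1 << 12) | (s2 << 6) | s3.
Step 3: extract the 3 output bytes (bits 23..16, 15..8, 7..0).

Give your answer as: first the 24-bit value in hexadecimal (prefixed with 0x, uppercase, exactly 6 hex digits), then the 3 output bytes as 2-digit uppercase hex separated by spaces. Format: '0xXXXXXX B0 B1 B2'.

Sextets: E=4, 0=52, 3=55, R=17
24-bit: (4<<18) | (52<<12) | (55<<6) | 17
      = 0x100000 | 0x034000 | 0x000DC0 | 0x000011
      = 0x134DD1
Bytes: (v>>16)&0xFF=13, (v>>8)&0xFF=4D, v&0xFF=D1

Answer: 0x134DD1 13 4D D1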